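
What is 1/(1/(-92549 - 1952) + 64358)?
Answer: 94501/6081895357 ≈ 1.5538e-5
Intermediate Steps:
1/(1/(-92549 - 1952) + 64358) = 1/(1/(-94501) + 64358) = 1/(-1/94501 + 64358) = 1/(6081895357/94501) = 94501/6081895357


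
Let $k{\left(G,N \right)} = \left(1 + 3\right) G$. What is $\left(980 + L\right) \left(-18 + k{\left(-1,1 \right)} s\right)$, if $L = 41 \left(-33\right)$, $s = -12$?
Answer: $-11190$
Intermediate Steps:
$k{\left(G,N \right)} = 4 G$
$L = -1353$
$\left(980 + L\right) \left(-18 + k{\left(-1,1 \right)} s\right) = \left(980 - 1353\right) \left(-18 + 4 \left(-1\right) \left(-12\right)\right) = - 373 \left(-18 - -48\right) = - 373 \left(-18 + 48\right) = \left(-373\right) 30 = -11190$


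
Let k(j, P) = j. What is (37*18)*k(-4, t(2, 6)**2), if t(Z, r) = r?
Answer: -2664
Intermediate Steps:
(37*18)*k(-4, t(2, 6)**2) = (37*18)*(-4) = 666*(-4) = -2664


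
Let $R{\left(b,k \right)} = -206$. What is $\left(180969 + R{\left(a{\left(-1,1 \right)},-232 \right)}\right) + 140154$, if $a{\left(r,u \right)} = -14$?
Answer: $320917$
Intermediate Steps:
$\left(180969 + R{\left(a{\left(-1,1 \right)},-232 \right)}\right) + 140154 = \left(180969 - 206\right) + 140154 = 180763 + 140154 = 320917$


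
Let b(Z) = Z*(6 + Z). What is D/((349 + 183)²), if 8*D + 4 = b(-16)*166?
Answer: 6639/566048 ≈ 0.011729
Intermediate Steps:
D = 6639/2 (D = -½ + (-16*(6 - 16)*166)/8 = -½ + (-16*(-10)*166)/8 = -½ + (160*166)/8 = -½ + (⅛)*26560 = -½ + 3320 = 6639/2 ≈ 3319.5)
D/((349 + 183)²) = 6639/(2*((349 + 183)²)) = 6639/(2*(532²)) = (6639/2)/283024 = (6639/2)*(1/283024) = 6639/566048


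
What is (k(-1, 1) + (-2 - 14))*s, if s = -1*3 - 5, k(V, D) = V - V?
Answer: 128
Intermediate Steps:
k(V, D) = 0
s = -8 (s = -3 - 5 = -8)
(k(-1, 1) + (-2 - 14))*s = (0 + (-2 - 14))*(-8) = (0 - 16)*(-8) = -16*(-8) = 128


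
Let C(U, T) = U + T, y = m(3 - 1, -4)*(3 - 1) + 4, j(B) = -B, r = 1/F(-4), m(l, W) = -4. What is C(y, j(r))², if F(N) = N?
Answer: 225/16 ≈ 14.063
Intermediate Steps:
r = -¼ (r = 1/(-4) = 1*(-¼) = -¼ ≈ -0.25000)
y = -4 (y = -4*(3 - 1) + 4 = -4*2 + 4 = -8 + 4 = -4)
C(U, T) = T + U
C(y, j(r))² = (-1*(-¼) - 4)² = (¼ - 4)² = (-15/4)² = 225/16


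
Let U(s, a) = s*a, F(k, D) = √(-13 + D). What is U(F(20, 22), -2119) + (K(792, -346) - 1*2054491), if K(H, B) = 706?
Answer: -2060142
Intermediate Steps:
U(s, a) = a*s
U(F(20, 22), -2119) + (K(792, -346) - 1*2054491) = -2119*√(-13 + 22) + (706 - 1*2054491) = -2119*√9 + (706 - 2054491) = -2119*3 - 2053785 = -6357 - 2053785 = -2060142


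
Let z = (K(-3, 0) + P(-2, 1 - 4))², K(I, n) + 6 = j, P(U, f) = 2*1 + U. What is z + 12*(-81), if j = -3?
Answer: -891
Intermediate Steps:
P(U, f) = 2 + U
K(I, n) = -9 (K(I, n) = -6 - 3 = -9)
z = 81 (z = (-9 + (2 - 2))² = (-9 + 0)² = (-9)² = 81)
z + 12*(-81) = 81 + 12*(-81) = 81 - 972 = -891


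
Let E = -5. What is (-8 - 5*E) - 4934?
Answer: -4917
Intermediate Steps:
(-8 - 5*E) - 4934 = (-8 - 5*(-5)) - 4934 = (-8 + 25) - 4934 = 17 - 4934 = -4917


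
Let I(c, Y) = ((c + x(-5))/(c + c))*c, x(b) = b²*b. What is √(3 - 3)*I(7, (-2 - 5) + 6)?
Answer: 0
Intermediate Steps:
x(b) = b³
I(c, Y) = -125/2 + c/2 (I(c, Y) = ((c + (-5)³)/(c + c))*c = ((c - 125)/((2*c)))*c = ((-125 + c)*(1/(2*c)))*c = ((-125 + c)/(2*c))*c = -125/2 + c/2)
√(3 - 3)*I(7, (-2 - 5) + 6) = √(3 - 3)*(-125/2 + (½)*7) = √0*(-125/2 + 7/2) = 0*(-59) = 0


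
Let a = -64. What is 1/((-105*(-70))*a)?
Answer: -1/470400 ≈ -2.1258e-6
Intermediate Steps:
1/((-105*(-70))*a) = 1/(-105*(-70)*(-64)) = 1/(7350*(-64)) = 1/(-470400) = -1/470400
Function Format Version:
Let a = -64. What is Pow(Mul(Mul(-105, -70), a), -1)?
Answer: Rational(-1, 470400) ≈ -2.1258e-6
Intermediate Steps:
Pow(Mul(Mul(-105, -70), a), -1) = Pow(Mul(Mul(-105, -70), -64), -1) = Pow(Mul(7350, -64), -1) = Pow(-470400, -1) = Rational(-1, 470400)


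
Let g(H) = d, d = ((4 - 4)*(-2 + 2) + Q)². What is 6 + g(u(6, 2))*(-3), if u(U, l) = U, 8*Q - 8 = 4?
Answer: -¾ ≈ -0.75000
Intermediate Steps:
Q = 3/2 (Q = 1 + (⅛)*4 = 1 + ½ = 3/2 ≈ 1.5000)
d = 9/4 (d = ((4 - 4)*(-2 + 2) + 3/2)² = (0*0 + 3/2)² = (0 + 3/2)² = (3/2)² = 9/4 ≈ 2.2500)
g(H) = 9/4
6 + g(u(6, 2))*(-3) = 6 + (9/4)*(-3) = 6 - 27/4 = -¾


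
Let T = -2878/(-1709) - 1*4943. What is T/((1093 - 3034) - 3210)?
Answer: 2814903/2934353 ≈ 0.95929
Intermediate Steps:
T = -8444709/1709 (T = -2878*(-1/1709) - 4943 = 2878/1709 - 4943 = -8444709/1709 ≈ -4941.3)
T/((1093 - 3034) - 3210) = -8444709/(1709*((1093 - 3034) - 3210)) = -8444709/(1709*(-1941 - 3210)) = -8444709/1709/(-5151) = -8444709/1709*(-1/5151) = 2814903/2934353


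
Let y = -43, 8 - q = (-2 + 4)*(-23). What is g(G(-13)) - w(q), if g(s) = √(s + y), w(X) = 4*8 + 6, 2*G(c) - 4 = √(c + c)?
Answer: -38 + √(-164 + 2*I*√26)/2 ≈ -37.801 + 6.4062*I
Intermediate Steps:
G(c) = 2 + √2*√c/2 (G(c) = 2 + √(c + c)/2 = 2 + √(2*c)/2 = 2 + (√2*√c)/2 = 2 + √2*√c/2)
q = 54 (q = 8 - (-2 + 4)*(-23) = 8 - 2*(-23) = 8 - 1*(-46) = 8 + 46 = 54)
w(X) = 38 (w(X) = 32 + 6 = 38)
g(s) = √(-43 + s) (g(s) = √(s - 43) = √(-43 + s))
g(G(-13)) - w(q) = √(-43 + (2 + √2*√(-13)/2)) - 1*38 = √(-43 + (2 + √2*(I*√13)/2)) - 38 = √(-43 + (2 + I*√26/2)) - 38 = √(-41 + I*√26/2) - 38 = -38 + √(-41 + I*√26/2)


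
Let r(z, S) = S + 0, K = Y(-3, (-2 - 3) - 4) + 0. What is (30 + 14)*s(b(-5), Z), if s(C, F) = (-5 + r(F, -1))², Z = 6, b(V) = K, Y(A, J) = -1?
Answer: 1584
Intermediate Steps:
K = -1 (K = -1 + 0 = -1)
b(V) = -1
r(z, S) = S
s(C, F) = 36 (s(C, F) = (-5 - 1)² = (-6)² = 36)
(30 + 14)*s(b(-5), Z) = (30 + 14)*36 = 44*36 = 1584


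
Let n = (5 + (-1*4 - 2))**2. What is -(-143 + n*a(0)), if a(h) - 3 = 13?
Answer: 127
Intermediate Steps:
a(h) = 16 (a(h) = 3 + 13 = 16)
n = 1 (n = (5 + (-4 - 2))**2 = (5 - 6)**2 = (-1)**2 = 1)
-(-143 + n*a(0)) = -(-143 + 1*16) = -(-143 + 16) = -1*(-127) = 127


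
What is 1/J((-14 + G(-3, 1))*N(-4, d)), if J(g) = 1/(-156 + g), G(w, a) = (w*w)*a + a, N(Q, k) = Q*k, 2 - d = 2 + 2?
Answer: -188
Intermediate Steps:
d = -2 (d = 2 - (2 + 2) = 2 - 1*4 = 2 - 4 = -2)
G(w, a) = a + a*w² (G(w, a) = w²*a + a = a*w² + a = a + a*w²)
1/J((-14 + G(-3, 1))*N(-4, d)) = 1/(1/(-156 + (-14 + 1*(1 + (-3)²))*(-4*(-2)))) = 1/(1/(-156 + (-14 + 1*(1 + 9))*8)) = 1/(1/(-156 + (-14 + 1*10)*8)) = 1/(1/(-156 + (-14 + 10)*8)) = 1/(1/(-156 - 4*8)) = 1/(1/(-156 - 32)) = 1/(1/(-188)) = 1/(-1/188) = -188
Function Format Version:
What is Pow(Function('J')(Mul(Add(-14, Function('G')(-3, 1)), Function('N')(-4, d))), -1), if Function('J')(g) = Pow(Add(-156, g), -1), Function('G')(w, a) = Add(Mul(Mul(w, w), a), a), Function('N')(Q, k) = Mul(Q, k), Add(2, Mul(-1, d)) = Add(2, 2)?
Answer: -188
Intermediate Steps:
d = -2 (d = Add(2, Mul(-1, Add(2, 2))) = Add(2, Mul(-1, 4)) = Add(2, -4) = -2)
Function('G')(w, a) = Add(a, Mul(a, Pow(w, 2))) (Function('G')(w, a) = Add(Mul(Pow(w, 2), a), a) = Add(Mul(a, Pow(w, 2)), a) = Add(a, Mul(a, Pow(w, 2))))
Pow(Function('J')(Mul(Add(-14, Function('G')(-3, 1)), Function('N')(-4, d))), -1) = Pow(Pow(Add(-156, Mul(Add(-14, Mul(1, Add(1, Pow(-3, 2)))), Mul(-4, -2))), -1), -1) = Pow(Pow(Add(-156, Mul(Add(-14, Mul(1, Add(1, 9))), 8)), -1), -1) = Pow(Pow(Add(-156, Mul(Add(-14, Mul(1, 10)), 8)), -1), -1) = Pow(Pow(Add(-156, Mul(Add(-14, 10), 8)), -1), -1) = Pow(Pow(Add(-156, Mul(-4, 8)), -1), -1) = Pow(Pow(Add(-156, -32), -1), -1) = Pow(Pow(-188, -1), -1) = Pow(Rational(-1, 188), -1) = -188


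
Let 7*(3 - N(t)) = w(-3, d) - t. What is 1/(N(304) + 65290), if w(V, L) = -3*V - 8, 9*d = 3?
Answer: 7/457354 ≈ 1.5305e-5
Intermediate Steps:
d = ⅓ (d = (⅑)*3 = ⅓ ≈ 0.33333)
w(V, L) = -8 - 3*V
N(t) = 20/7 + t/7 (N(t) = 3 - ((-8 - 3*(-3)) - t)/7 = 3 - ((-8 + 9) - t)/7 = 3 - (1 - t)/7 = 3 + (-⅐ + t/7) = 20/7 + t/7)
1/(N(304) + 65290) = 1/((20/7 + (⅐)*304) + 65290) = 1/((20/7 + 304/7) + 65290) = 1/(324/7 + 65290) = 1/(457354/7) = 7/457354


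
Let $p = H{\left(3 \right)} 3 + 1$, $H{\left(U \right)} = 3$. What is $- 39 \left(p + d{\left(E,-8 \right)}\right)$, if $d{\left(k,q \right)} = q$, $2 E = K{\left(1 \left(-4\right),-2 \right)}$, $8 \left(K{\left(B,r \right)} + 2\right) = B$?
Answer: $-78$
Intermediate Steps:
$K{\left(B,r \right)} = -2 + \frac{B}{8}$
$E = - \frac{5}{4}$ ($E = \frac{-2 + \frac{1 \left(-4\right)}{8}}{2} = \frac{-2 + \frac{1}{8} \left(-4\right)}{2} = \frac{-2 - \frac{1}{2}}{2} = \frac{1}{2} \left(- \frac{5}{2}\right) = - \frac{5}{4} \approx -1.25$)
$p = 10$ ($p = 3 \cdot 3 + 1 = 9 + 1 = 10$)
$- 39 \left(p + d{\left(E,-8 \right)}\right) = - 39 \left(10 - 8\right) = \left(-39\right) 2 = -78$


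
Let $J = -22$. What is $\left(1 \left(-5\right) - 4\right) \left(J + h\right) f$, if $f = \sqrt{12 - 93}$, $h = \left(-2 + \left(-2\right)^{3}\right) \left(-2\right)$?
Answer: $162 i \approx 162.0 i$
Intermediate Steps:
$h = 20$ ($h = \left(-2 - 8\right) \left(-2\right) = \left(-10\right) \left(-2\right) = 20$)
$f = 9 i$ ($f = \sqrt{-81} = 9 i \approx 9.0 i$)
$\left(1 \left(-5\right) - 4\right) \left(J + h\right) f = \left(1 \left(-5\right) - 4\right) \left(-22 + 20\right) 9 i = \left(-5 - 4\right) \left(-2\right) 9 i = \left(-9\right) \left(-2\right) 9 i = 18 \cdot 9 i = 162 i$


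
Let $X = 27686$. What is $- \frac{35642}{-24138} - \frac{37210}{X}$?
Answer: $\frac{22152358}{167071167} \approx 0.13259$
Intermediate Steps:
$- \frac{35642}{-24138} - \frac{37210}{X} = - \frac{35642}{-24138} - \frac{37210}{27686} = \left(-35642\right) \left(- \frac{1}{24138}\right) - \frac{18605}{13843} = \frac{17821}{12069} - \frac{18605}{13843} = \frac{22152358}{167071167}$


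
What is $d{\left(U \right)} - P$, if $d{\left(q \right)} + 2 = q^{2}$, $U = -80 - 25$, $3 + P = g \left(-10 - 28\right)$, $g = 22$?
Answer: $11862$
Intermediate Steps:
$P = -839$ ($P = -3 + 22 \left(-10 - 28\right) = -3 + 22 \left(-38\right) = -3 - 836 = -839$)
$U = -105$ ($U = -80 - 25 = -105$)
$d{\left(q \right)} = -2 + q^{2}$
$d{\left(U \right)} - P = \left(-2 + \left(-105\right)^{2}\right) - -839 = \left(-2 + 11025\right) + 839 = 11023 + 839 = 11862$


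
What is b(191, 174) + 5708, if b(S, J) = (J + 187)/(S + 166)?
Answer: 2038117/357 ≈ 5709.0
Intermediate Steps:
b(S, J) = (187 + J)/(166 + S)
b(191, 174) + 5708 = (187 + 174)/(166 + 191) + 5708 = 361/357 + 5708 = 2038117/357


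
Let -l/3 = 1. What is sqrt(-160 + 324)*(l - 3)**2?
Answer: 72*sqrt(41) ≈ 461.02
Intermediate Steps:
l = -3 (l = -3*1 = -3)
sqrt(-160 + 324)*(l - 3)**2 = sqrt(-160 + 324)*(-3 - 3)**2 = sqrt(164)*(-6)**2 = (2*sqrt(41))*36 = 72*sqrt(41)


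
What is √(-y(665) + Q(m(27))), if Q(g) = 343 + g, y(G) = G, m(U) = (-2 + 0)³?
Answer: I*√330 ≈ 18.166*I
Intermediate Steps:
m(U) = -8 (m(U) = (-2)³ = -8)
√(-y(665) + Q(m(27))) = √(-1*665 + (343 - 8)) = √(-665 + 335) = √(-330) = I*√330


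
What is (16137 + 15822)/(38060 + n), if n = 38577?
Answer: 31959/76637 ≈ 0.41702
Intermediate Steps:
(16137 + 15822)/(38060 + n) = (16137 + 15822)/(38060 + 38577) = 31959/76637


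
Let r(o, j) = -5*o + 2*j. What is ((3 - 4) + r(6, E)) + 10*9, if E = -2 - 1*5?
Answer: 45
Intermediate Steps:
E = -7 (E = -2 - 5 = -7)
((3 - 4) + r(6, E)) + 10*9 = ((3 - 4) + (-5*6 + 2*(-7))) + 10*9 = (-1 + (-30 - 14)) + 90 = (-1 - 44) + 90 = -45 + 90 = 45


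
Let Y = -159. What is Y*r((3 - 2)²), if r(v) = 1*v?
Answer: -159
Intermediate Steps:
r(v) = v
Y*r((3 - 2)²) = -159*(3 - 2)² = -159*1² = -159*1 = -159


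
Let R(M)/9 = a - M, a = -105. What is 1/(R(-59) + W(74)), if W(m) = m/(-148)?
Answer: -2/829 ≈ -0.0024125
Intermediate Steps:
R(M) = -945 - 9*M (R(M) = 9*(-105 - M) = -945 - 9*M)
W(m) = -m/148 (W(m) = m*(-1/148) = -m/148)
1/(R(-59) + W(74)) = 1/((-945 - 9*(-59)) - 1/148*74) = 1/((-945 + 531) - ½) = 1/(-414 - ½) = 1/(-829/2) = -2/829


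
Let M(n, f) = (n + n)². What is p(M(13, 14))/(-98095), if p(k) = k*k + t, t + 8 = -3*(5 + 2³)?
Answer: -456929/98095 ≈ -4.6580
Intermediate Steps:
M(n, f) = 4*n² (M(n, f) = (2*n)² = 4*n²)
t = -47 (t = -8 - 3*(5 + 2³) = -8 - 3*(5 + 8) = -8 - 3*13 = -8 - 39 = -47)
p(k) = -47 + k² (p(k) = k*k - 47 = k² - 47 = -47 + k²)
p(M(13, 14))/(-98095) = (-47 + (4*13²)²)/(-98095) = (-47 + (4*169)²)*(-1/98095) = (-47 + 676²)*(-1/98095) = (-47 + 456976)*(-1/98095) = 456929*(-1/98095) = -456929/98095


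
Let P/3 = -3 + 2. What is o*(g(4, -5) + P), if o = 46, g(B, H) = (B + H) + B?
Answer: 0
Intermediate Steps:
g(B, H) = H + 2*B
P = -3 (P = 3*(-3 + 2) = 3*(-1) = -3)
o*(g(4, -5) + P) = 46*((-5 + 2*4) - 3) = 46*((-5 + 8) - 3) = 46*(3 - 3) = 46*0 = 0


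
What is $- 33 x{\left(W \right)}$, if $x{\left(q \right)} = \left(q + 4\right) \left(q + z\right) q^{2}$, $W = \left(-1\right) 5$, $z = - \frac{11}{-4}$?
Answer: $- \frac{7425}{4} \approx -1856.3$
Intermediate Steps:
$z = \frac{11}{4}$ ($z = \left(-11\right) \left(- \frac{1}{4}\right) = \frac{11}{4} \approx 2.75$)
$W = -5$
$x{\left(q \right)} = q^{2} \left(4 + q\right) \left(\frac{11}{4} + q\right)$ ($x{\left(q \right)} = \left(q + 4\right) \left(q + \frac{11}{4}\right) q^{2} = \left(4 + q\right) \left(\frac{11}{4} + q\right) q^{2} = q^{2} \left(4 + q\right) \left(\frac{11}{4} + q\right)$)
$- 33 x{\left(W \right)} = - 33 \left(-5\right)^{2} \left(11 + \left(-5\right)^{2} + \frac{27}{4} \left(-5\right)\right) = - 33 \cdot 25 \left(11 + 25 - \frac{135}{4}\right) = - 33 \cdot 25 \cdot \frac{9}{4} = \left(-33\right) \frac{225}{4} = - \frac{7425}{4}$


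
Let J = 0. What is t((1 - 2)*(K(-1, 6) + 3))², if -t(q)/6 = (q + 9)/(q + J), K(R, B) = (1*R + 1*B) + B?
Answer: 225/49 ≈ 4.5918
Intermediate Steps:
K(R, B) = R + 2*B (K(R, B) = (R + B) + B = (B + R) + B = R + 2*B)
t(q) = -6*(9 + q)/q (t(q) = -6*(q + 9)/(q + 0) = -6*(9 + q)/q)
t((1 - 2)*(K(-1, 6) + 3))² = (-6 - 54*1/((1 - 2)*((-1 + 2*6) + 3)))² = (-6 - 54*(-1/((-1 + 12) + 3)))² = (-6 - 54*(-1/(11 + 3)))² = (-6 - 54/((-1*14)))² = (-6 - 54/(-14))² = (-6 - 54*(-1/14))² = (-6 + 27/7)² = (-15/7)² = 225/49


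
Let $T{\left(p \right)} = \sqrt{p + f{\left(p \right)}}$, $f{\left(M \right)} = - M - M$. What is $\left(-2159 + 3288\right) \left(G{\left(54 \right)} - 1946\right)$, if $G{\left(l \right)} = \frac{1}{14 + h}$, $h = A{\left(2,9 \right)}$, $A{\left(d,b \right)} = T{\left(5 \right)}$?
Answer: $\frac{1129 \left(- 1946 \sqrt{5} + 27243 i\right)}{\sqrt{5} - 14 i} \approx -2.197 \cdot 10^{6} - 12.56 i$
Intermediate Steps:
$f{\left(M \right)} = - 2 M$
$T{\left(p \right)} = \sqrt{- p}$ ($T{\left(p \right)} = \sqrt{p - 2 p} = \sqrt{- p}$)
$A{\left(d,b \right)} = i \sqrt{5}$ ($A{\left(d,b \right)} = \sqrt{\left(-1\right) 5} = \sqrt{-5} = i \sqrt{5}$)
$h = i \sqrt{5} \approx 2.2361 i$
$G{\left(l \right)} = \frac{1}{14 + i \sqrt{5}}$
$\left(-2159 + 3288\right) \left(G{\left(54 \right)} - 1946\right) = \left(-2159 + 3288\right) \left(\left(\frac{14}{201} - \frac{i \sqrt{5}}{201}\right) - 1946\right) = 1129 \left(- \frac{391132}{201} - \frac{i \sqrt{5}}{201}\right) = - \frac{441588028}{201} - \frac{1129 i \sqrt{5}}{201}$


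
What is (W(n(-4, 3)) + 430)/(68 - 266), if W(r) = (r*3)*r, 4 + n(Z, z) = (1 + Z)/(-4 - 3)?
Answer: -22945/9702 ≈ -2.3650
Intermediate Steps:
n(Z, z) = -29/7 - Z/7 (n(Z, z) = -4 + (1 + Z)/(-4 - 3) = -4 + (1 + Z)/(-7) = -4 + (1 + Z)*(-1/7) = -4 + (-1/7 - Z/7) = -29/7 - Z/7)
W(r) = 3*r**2 (W(r) = (3*r)*r = 3*r**2)
(W(n(-4, 3)) + 430)/(68 - 266) = (3*(-29/7 - 1/7*(-4))**2 + 430)/(68 - 266) = (3*(-29/7 + 4/7)**2 + 430)/(-198) = (3*(-25/7)**2 + 430)*(-1/198) = (3*(625/49) + 430)*(-1/198) = (1875/49 + 430)*(-1/198) = (22945/49)*(-1/198) = -22945/9702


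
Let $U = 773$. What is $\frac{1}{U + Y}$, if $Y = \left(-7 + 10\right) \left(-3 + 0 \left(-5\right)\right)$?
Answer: $\frac{1}{764} \approx 0.0013089$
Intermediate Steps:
$Y = -9$ ($Y = 3 \left(-3 + 0\right) = 3 \left(-3\right) = -9$)
$\frac{1}{U + Y} = \frac{1}{773 - 9} = \frac{1}{764}$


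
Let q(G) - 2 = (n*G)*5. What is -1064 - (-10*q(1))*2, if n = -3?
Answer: -1324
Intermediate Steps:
q(G) = 2 - 15*G (q(G) = 2 - 3*G*5 = 2 - 15*G)
-1064 - (-10*q(1))*2 = -1064 - (-10*(2 - 15*1))*2 = -1064 - (-10*(2 - 15))*2 = -1064 - (-10*(-13))*2 = -1064 - 130*2 = -1064 - 1*260 = -1064 - 260 = -1324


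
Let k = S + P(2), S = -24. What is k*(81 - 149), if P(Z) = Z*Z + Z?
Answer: 1224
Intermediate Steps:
P(Z) = Z + Z² (P(Z) = Z² + Z = Z + Z²)
k = -18 (k = -24 + 2*(1 + 2) = -24 + 2*3 = -24 + 6 = -18)
k*(81 - 149) = -18*(81 - 149) = -18*(-68) = 1224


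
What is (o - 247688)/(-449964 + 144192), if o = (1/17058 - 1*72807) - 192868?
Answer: 8756946053/5215858776 ≈ 1.6789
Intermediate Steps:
o = -4531884149/17058 (o = (1/17058 - 72807) - 192868 = -1241941805/17058 - 192868 = -4531884149/17058 ≈ -2.6568e+5)
(o - 247688)/(-449964 + 144192) = (-4531884149/17058 - 247688)/(-449964 + 144192) = -8756946053/17058/(-305772) = -8756946053/17058*(-1/305772) = 8756946053/5215858776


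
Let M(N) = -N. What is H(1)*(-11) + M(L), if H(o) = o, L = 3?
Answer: -14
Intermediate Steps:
H(1)*(-11) + M(L) = 1*(-11) - 1*3 = -11 - 3 = -14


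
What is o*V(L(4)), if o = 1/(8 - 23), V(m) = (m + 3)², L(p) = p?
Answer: -49/15 ≈ -3.2667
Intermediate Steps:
V(m) = (3 + m)²
o = -1/15 (o = 1/(-15) = -1/15 ≈ -0.066667)
o*V(L(4)) = -(3 + 4)²/15 = -1/15*7² = -1/15*49 = -49/15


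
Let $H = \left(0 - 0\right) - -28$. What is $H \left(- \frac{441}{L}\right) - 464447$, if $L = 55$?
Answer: $- \frac{25556933}{55} \approx -4.6467 \cdot 10^{5}$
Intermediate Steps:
$H = 28$ ($H = \left(0 + 0\right) + 28 = 0 + 28 = 28$)
$H \left(- \frac{441}{L}\right) - 464447 = 28 \left(- \frac{441}{55}\right) - 464447 = - \frac{12348}{55} - 464447 = - \frac{25556933}{55}$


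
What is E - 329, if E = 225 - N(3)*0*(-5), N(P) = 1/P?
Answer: -104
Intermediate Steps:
E = 225 (E = 225 - 0/3*(-5) = 225 - (⅓)*0*(-5) = 225 - 0*(-5) = 225 - 1*0 = 225 + 0 = 225)
E - 329 = 225 - 329 = -104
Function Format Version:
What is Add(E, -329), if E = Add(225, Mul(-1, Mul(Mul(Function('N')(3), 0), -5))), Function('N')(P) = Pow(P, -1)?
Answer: -104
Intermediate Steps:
E = 225 (E = Add(225, Mul(-1, Mul(Mul(Pow(3, -1), 0), -5))) = Add(225, Mul(-1, Mul(Mul(Rational(1, 3), 0), -5))) = Add(225, Mul(-1, Mul(0, -5))) = Add(225, Mul(-1, 0)) = Add(225, 0) = 225)
Add(E, -329) = Add(225, -329) = -104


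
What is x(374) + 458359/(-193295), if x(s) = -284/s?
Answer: -113161023/36146165 ≈ -3.1306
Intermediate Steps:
x(374) + 458359/(-193295) = -284/374 + 458359/(-193295) = -284*1/374 + 458359*(-1/193295) = -142/187 - 458359/193295 = -113161023/36146165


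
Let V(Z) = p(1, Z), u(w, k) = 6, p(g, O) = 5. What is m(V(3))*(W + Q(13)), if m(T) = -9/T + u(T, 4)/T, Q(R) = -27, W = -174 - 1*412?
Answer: 1839/5 ≈ 367.80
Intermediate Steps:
V(Z) = 5
W = -586 (W = -174 - 412 = -586)
m(T) = -3/T (m(T) = -9/T + 6/T = -3/T)
m(V(3))*(W + Q(13)) = (-3/5)*(-586 - 27) = -3*1/5*(-613) = -3/5*(-613) = 1839/5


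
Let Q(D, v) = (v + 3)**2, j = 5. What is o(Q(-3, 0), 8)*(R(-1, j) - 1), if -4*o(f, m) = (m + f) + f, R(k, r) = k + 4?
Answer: -13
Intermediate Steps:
R(k, r) = 4 + k
Q(D, v) = (3 + v)**2
o(f, m) = -f/2 - m/4 (o(f, m) = -((m + f) + f)/4 = -((f + m) + f)/4 = -(m + 2*f)/4 = -f/2 - m/4)
o(Q(-3, 0), 8)*(R(-1, j) - 1) = (-(3 + 0)**2/2 - 1/4*8)*((4 - 1) - 1) = (-1/2*3**2 - 2)*(3 - 1) = (-1/2*9 - 2)*2 = (-9/2 - 2)*2 = -13/2*2 = -13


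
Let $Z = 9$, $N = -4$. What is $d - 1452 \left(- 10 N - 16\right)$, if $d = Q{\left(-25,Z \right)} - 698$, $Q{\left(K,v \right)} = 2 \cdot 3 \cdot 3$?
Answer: $-35528$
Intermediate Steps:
$Q{\left(K,v \right)} = 18$ ($Q{\left(K,v \right)} = 6 \cdot 3 = 18$)
$d = -680$ ($d = 18 - 698 = -680$)
$d - 1452 \left(- 10 N - 16\right) = -680 - 1452 \left(\left(-10\right) \left(-4\right) - 16\right) = -680 - 1452 \left(40 - 16\right) = -680 - 34848 = -35528$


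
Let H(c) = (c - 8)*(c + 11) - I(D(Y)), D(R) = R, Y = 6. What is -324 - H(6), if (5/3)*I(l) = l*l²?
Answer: -802/5 ≈ -160.40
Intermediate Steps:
I(l) = 3*l³/5 (I(l) = 3*(l*l²)/5 = 3*l³/5)
H(c) = -648/5 + (-8 + c)*(11 + c) (H(c) = (c - 8)*(c + 11) - 3*6³/5 = (-8 + c)*(11 + c) - 3*216/5 = (-8 + c)*(11 + c) - 1*648/5 = (-8 + c)*(11 + c) - 648/5 = -648/5 + (-8 + c)*(11 + c))
-324 - H(6) = -324 - (-1088/5 + 6² + 3*6) = -324 - (-1088/5 + 36 + 18) = -324 - 1*(-818/5) = -324 + 818/5 = -802/5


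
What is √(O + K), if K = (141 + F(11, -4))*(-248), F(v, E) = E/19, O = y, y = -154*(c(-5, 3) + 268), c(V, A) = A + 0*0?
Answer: I*√27670574/19 ≈ 276.86*I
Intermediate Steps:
c(V, A) = A (c(V, A) = A + 0 = A)
y = -41734 (y = -154*(3 + 268) = -154*271 = -41734)
O = -41734
F(v, E) = E/19 (F(v, E) = E*(1/19) = E/19)
K = -663400/19 (K = (141 + (1/19)*(-4))*(-248) = (141 - 4/19)*(-248) = (2675/19)*(-248) = -663400/19 ≈ -34916.)
√(O + K) = √(-41734 - 663400/19) = √(-1456346/19) = I*√27670574/19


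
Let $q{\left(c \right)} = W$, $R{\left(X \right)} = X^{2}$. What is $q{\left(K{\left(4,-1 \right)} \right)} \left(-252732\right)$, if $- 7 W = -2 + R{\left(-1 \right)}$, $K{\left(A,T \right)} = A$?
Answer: $- \frac{252732}{7} \approx -36105.0$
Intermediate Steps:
$W = \frac{1}{7}$ ($W = - \frac{-2 + \left(-1\right)^{2}}{7} = - \frac{-2 + 1}{7} = \left(- \frac{1}{7}\right) \left(-1\right) = \frac{1}{7} \approx 0.14286$)
$q{\left(c \right)} = \frac{1}{7}$
$q{\left(K{\left(4,-1 \right)} \right)} \left(-252732\right) = \frac{1}{7} \left(-252732\right) = - \frac{252732}{7}$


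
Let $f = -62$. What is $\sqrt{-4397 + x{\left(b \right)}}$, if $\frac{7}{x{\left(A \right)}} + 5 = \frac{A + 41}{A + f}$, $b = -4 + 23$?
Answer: $\frac{2 i \sqrt{3326059}}{55} \approx 66.318 i$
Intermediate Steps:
$b = 19$
$x{\left(A \right)} = \frac{7}{-5 + \frac{41 + A}{-62 + A}}$ ($x{\left(A \right)} = \frac{7}{-5 + \frac{A + 41}{A - 62}} = \frac{7}{-5 + \frac{41 + A}{-62 + A}}$)
$\sqrt{-4397 + x{\left(b \right)}} = \sqrt{-4397 + \frac{7 \left(62 - 19\right)}{-351 + 4 \cdot 19}} = \sqrt{-4397 + \frac{7 \left(62 - 19\right)}{-351 + 76}} = \sqrt{-4397 + 7 \frac{1}{-275} \cdot 43} = \sqrt{-4397 + 7 \left(- \frac{1}{275}\right) 43} = \sqrt{-4397 - \frac{301}{275}} = \sqrt{- \frac{1209476}{275}} = \frac{2 i \sqrt{3326059}}{55}$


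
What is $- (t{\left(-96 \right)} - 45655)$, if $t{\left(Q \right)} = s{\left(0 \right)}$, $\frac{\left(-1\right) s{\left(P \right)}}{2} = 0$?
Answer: $45655$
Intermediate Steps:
$s{\left(P \right)} = 0$ ($s{\left(P \right)} = \left(-2\right) 0 = 0$)
$t{\left(Q \right)} = 0$
$- (t{\left(-96 \right)} - 45655) = - (0 - 45655) = \left(-1\right) \left(-45655\right) = 45655$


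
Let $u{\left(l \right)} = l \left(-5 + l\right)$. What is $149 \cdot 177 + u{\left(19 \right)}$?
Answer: $26639$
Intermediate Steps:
$149 \cdot 177 + u{\left(19 \right)} = 149 \cdot 177 + 19 \left(-5 + 19\right) = 26373 + 19 \cdot 14 = 26373 + 266 = 26639$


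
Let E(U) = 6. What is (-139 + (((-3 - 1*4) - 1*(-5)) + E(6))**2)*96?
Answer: -11808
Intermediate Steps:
(-139 + (((-3 - 1*4) - 1*(-5)) + E(6))**2)*96 = (-139 + (((-3 - 1*4) - 1*(-5)) + 6)**2)*96 = (-139 + (((-3 - 4) + 5) + 6)**2)*96 = (-139 + ((-7 + 5) + 6)**2)*96 = (-139 + (-2 + 6)**2)*96 = (-139 + 4**2)*96 = (-139 + 16)*96 = -123*96 = -11808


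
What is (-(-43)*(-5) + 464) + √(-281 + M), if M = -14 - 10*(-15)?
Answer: 249 + I*√145 ≈ 249.0 + 12.042*I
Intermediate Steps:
M = 136 (M = -14 + 150 = 136)
(-(-43)*(-5) + 464) + √(-281 + M) = (-(-43)*(-5) + 464) + √(-281 + 136) = (-1*215 + 464) + √(-145) = (-215 + 464) + I*√145 = 249 + I*√145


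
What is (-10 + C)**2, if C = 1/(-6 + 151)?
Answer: 2099601/21025 ≈ 99.862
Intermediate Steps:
C = 1/145 ≈ 0.0068966
(-10 + C)**2 = (-10 + 1/145)**2 = (-1449/145)**2 = 2099601/21025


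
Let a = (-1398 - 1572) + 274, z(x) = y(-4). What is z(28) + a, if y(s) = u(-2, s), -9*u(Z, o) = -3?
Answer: -8087/3 ≈ -2695.7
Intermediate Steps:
u(Z, o) = ⅓ (u(Z, o) = -⅑*(-3) = ⅓)
y(s) = ⅓
z(x) = ⅓
a = -2696 (a = -2970 + 274 = -2696)
z(28) + a = ⅓ - 2696 = -8087/3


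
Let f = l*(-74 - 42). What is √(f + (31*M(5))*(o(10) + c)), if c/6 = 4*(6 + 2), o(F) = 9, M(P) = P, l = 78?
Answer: √22107 ≈ 148.68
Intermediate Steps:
c = 192 (c = 6*(4*(6 + 2)) = 6*(4*8) = 6*32 = 192)
f = -9048 (f = 78*(-74 - 42) = 78*(-116) = -9048)
√(f + (31*M(5))*(o(10) + c)) = √(-9048 + (31*5)*(9 + 192)) = √(-9048 + 155*201) = √(-9048 + 31155) = √22107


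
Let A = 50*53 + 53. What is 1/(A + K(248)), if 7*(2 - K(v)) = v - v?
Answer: 1/2705 ≈ 0.00036969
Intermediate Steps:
A = 2703 (A = 2650 + 53 = 2703)
K(v) = 2 (K(v) = 2 - (v - v)/7 = 2 - 1/7*0 = 2 + 0 = 2)
1/(A + K(248)) = 1/(2703 + 2) = 1/2705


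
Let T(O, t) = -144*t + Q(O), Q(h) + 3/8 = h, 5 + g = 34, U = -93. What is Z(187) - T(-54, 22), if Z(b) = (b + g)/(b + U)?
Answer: 1212477/376 ≈ 3224.7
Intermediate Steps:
g = 29 (g = -5 + 34 = 29)
Q(h) = -3/8 + h
T(O, t) = -3/8 + O - 144*t (T(O, t) = -144*t + (-3/8 + O) = -3/8 + O - 144*t)
Z(b) = (29 + b)/(-93 + b) (Z(b) = (b + 29)/(b - 93) = (29 + b)/(-93 + b))
Z(187) - T(-54, 22) = (29 + 187)/(-93 + 187) - (-3/8 - 54 - 144*22) = 216/94 - (-3/8 - 54 - 3168) = (1/94)*216 - 1*(-25779/8) = 108/47 + 25779/8 = 1212477/376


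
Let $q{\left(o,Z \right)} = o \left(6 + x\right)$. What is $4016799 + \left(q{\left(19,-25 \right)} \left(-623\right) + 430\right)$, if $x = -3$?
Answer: $3981718$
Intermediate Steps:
$q{\left(o,Z \right)} = 3 o$ ($q{\left(o,Z \right)} = o \left(6 - 3\right) = o 3 = 3 o$)
$4016799 + \left(q{\left(19,-25 \right)} \left(-623\right) + 430\right) = 4016799 + \left(3 \cdot 19 \left(-623\right) + 430\right) = 4016799 + \left(57 \left(-623\right) + 430\right) = 4016799 + \left(-35511 + 430\right) = 4016799 - 35081 = 3981718$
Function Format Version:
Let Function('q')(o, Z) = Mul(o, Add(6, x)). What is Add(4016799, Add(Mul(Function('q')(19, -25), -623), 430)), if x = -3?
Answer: 3981718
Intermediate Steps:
Function('q')(o, Z) = Mul(3, o) (Function('q')(o, Z) = Mul(o, Add(6, -3)) = Mul(o, 3) = Mul(3, o))
Add(4016799, Add(Mul(Function('q')(19, -25), -623), 430)) = Add(4016799, Add(Mul(Mul(3, 19), -623), 430)) = Add(4016799, Add(Mul(57, -623), 430)) = Add(4016799, Add(-35511, 430)) = Add(4016799, -35081) = 3981718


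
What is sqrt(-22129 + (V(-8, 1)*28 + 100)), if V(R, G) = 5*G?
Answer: I*sqrt(21889) ≈ 147.95*I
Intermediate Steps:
sqrt(-22129 + (V(-8, 1)*28 + 100)) = sqrt(-22129 + ((5*1)*28 + 100)) = sqrt(-22129 + (5*28 + 100)) = sqrt(-22129 + (140 + 100)) = sqrt(-22129 + 240) = sqrt(-21889) = I*sqrt(21889)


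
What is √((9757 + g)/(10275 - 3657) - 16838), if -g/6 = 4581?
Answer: 13*I*√4364418786/6618 ≈ 129.77*I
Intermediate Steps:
g = -27486 (g = -6*4581 = -27486)
√((9757 + g)/(10275 - 3657) - 16838) = √((9757 - 27486)/(10275 - 3657) - 16838) = √(-17729/6618 - 16838) = √(-111451613/6618) = 13*I*√4364418786/6618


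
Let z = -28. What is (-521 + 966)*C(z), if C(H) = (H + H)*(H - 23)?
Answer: 1270920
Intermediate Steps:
C(H) = 2*H*(-23 + H) (C(H) = (2*H)*(-23 + H) = 2*H*(-23 + H))
(-521 + 966)*C(z) = (-521 + 966)*(2*(-28)*(-23 - 28)) = 445*(2*(-28)*(-51)) = 445*2856 = 1270920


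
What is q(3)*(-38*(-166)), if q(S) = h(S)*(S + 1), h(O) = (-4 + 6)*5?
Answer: 252320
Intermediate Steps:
h(O) = 10 (h(O) = 2*5 = 10)
q(S) = 10 + 10*S (q(S) = 10*(S + 1) = 10*(1 + S) = 10 + 10*S)
q(3)*(-38*(-166)) = (10 + 10*3)*(-38*(-166)) = (10 + 30)*6308 = 40*6308 = 252320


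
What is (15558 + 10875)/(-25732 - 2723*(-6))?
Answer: -2403/854 ≈ -2.8138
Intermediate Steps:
(15558 + 10875)/(-25732 - 2723*(-6)) = 26433/(-25732 + 16338) = 26433/(-9394) = 26433*(-1/9394) = -2403/854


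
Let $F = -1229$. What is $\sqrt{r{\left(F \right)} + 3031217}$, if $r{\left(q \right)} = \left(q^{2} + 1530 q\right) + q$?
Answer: $\sqrt{2660059} \approx 1631.0$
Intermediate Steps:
$r{\left(q \right)} = q^{2} + 1531 q$
$\sqrt{r{\left(F \right)} + 3031217} = \sqrt{- 1229 \left(1531 - 1229\right) + 3031217} = \sqrt{\left(-1229\right) 302 + 3031217} = \sqrt{-371158 + 3031217} = \sqrt{2660059}$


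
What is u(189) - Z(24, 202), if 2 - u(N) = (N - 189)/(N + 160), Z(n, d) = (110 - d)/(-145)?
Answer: 198/145 ≈ 1.3655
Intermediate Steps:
Z(n, d) = -22/29 + d/145 (Z(n, d) = (110 - d)*(-1/145) = -22/29 + d/145)
u(N) = 2 - (-189 + N)/(160 + N) (u(N) = 2 - (N - 189)/(N + 160) = 2 - (-189 + N)/(160 + N))
u(189) - Z(24, 202) = (509 + 189)/(160 + 189) - (-22/29 + (1/145)*202) = 698/349 - (-22/29 + 202/145) = (1/349)*698 - 1*92/145 = 2 - 92/145 = 198/145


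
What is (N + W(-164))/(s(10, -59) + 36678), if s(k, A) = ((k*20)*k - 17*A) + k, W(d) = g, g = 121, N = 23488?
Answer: 23609/39691 ≈ 0.59482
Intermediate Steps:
W(d) = 121
s(k, A) = k - 17*A + 20*k² (s(k, A) = ((20*k)*k - 17*A) + k = (20*k² - 17*A) + k = (-17*A + 20*k²) + k = k - 17*A + 20*k²)
(N + W(-164))/(s(10, -59) + 36678) = (23488 + 121)/((10 - 17*(-59) + 20*10²) + 36678) = 23609/((10 + 1003 + 20*100) + 36678) = 23609/((10 + 1003 + 2000) + 36678) = 23609/(3013 + 36678) = 23609/39691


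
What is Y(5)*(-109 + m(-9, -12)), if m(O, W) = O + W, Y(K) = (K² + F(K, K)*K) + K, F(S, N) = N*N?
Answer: -20150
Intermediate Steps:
F(S, N) = N²
Y(K) = K + K² + K³ (Y(K) = (K² + K²*K) + K = (K² + K³) + K = K + K² + K³)
Y(5)*(-109 + m(-9, -12)) = (5*(1 + 5 + 5²))*(-109 + (-9 - 12)) = (5*(1 + 5 + 25))*(-109 - 21) = (5*31)*(-130) = 155*(-130) = -20150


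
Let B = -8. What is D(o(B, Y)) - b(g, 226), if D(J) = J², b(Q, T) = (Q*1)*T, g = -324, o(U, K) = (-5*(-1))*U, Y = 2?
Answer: 74824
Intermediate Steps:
o(U, K) = 5*U
b(Q, T) = Q*T
D(o(B, Y)) - b(g, 226) = (5*(-8))² - (-324)*226 = (-40)² - 1*(-73224) = 1600 + 73224 = 74824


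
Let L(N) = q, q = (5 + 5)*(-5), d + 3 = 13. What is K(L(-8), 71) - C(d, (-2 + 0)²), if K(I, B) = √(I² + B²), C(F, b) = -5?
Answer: 5 + √7541 ≈ 91.839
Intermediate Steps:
d = 10 (d = -3 + 13 = 10)
q = -50 (q = 10*(-5) = -50)
L(N) = -50
K(I, B) = √(B² + I²)
K(L(-8), 71) - C(d, (-2 + 0)²) = √(71² + (-50)²) - 1*(-5) = √(5041 + 2500) + 5 = √7541 + 5 = 5 + √7541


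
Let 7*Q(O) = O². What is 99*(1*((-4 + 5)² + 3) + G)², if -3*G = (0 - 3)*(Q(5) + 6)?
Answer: 893475/49 ≈ 18234.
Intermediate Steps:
Q(O) = O²/7
G = 67/7 (G = -(0 - 3)*((⅐)*5² + 6)/3 = -(-1)*((⅐)*25 + 6) = -(-1)*(25/7 + 6) = -(-1)*67/7 = -⅓*(-201/7) = 67/7 ≈ 9.5714)
99*(1*((-4 + 5)² + 3) + G)² = 99*(1*((-4 + 5)² + 3) + 67/7)² = 99*(1*(1² + 3) + 67/7)² = 99*(1*(1 + 3) + 67/7)² = 99*(1*4 + 67/7)² = 99*(4 + 67/7)² = 99*(95/7)² = 99*(9025/49) = 893475/49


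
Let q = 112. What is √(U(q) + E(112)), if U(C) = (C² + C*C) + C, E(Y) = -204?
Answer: 2*√6249 ≈ 158.10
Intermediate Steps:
U(C) = C + 2*C² (U(C) = (C² + C²) + C = 2*C² + C = C + 2*C²)
√(U(q) + E(112)) = √(112*(1 + 2*112) - 204) = √(112*(1 + 224) - 204) = √(112*225 - 204) = √(25200 - 204) = √24996 = 2*√6249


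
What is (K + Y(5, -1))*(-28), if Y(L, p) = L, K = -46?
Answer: 1148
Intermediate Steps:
(K + Y(5, -1))*(-28) = (-46 + 5)*(-28) = -41*(-28) = 1148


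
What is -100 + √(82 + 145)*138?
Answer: -100 + 138*√227 ≈ 1979.2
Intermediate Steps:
-100 + √(82 + 145)*138 = -100 + √227*138 = -100 + 138*√227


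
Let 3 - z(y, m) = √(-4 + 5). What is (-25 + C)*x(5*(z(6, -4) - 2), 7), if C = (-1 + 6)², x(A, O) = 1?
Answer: 0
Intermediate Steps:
z(y, m) = 2 (z(y, m) = 3 - √(-4 + 5) = 3 - √1 = 3 - 1*1 = 3 - 1 = 2)
C = 25 (C = 5² = 25)
(-25 + C)*x(5*(z(6, -4) - 2), 7) = (-25 + 25)*1 = 0*1 = 0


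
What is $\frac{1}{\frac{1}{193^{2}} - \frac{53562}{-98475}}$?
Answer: $\frac{1222698425}{665076471} \approx 1.8384$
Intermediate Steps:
$\frac{1}{\frac{1}{193^{2}} - \frac{53562}{-98475}} = \frac{1}{\frac{1}{37249} - - \frac{17854}{32825}} = \frac{1}{\frac{1}{37249} + \frac{17854}{32825}} = \frac{1}{\frac{665076471}{1222698425}} = \frac{1222698425}{665076471}$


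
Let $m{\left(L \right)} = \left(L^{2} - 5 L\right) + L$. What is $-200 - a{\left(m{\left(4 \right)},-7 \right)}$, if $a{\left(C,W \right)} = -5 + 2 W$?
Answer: $-181$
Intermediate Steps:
$m{\left(L \right)} = L^{2} - 4 L$
$-200 - a{\left(m{\left(4 \right)},-7 \right)} = -200 - \left(-5 + 2 \left(-7\right)\right) = -200 - \left(-5 - 14\right) = -200 - -19 = -200 + 19 = -181$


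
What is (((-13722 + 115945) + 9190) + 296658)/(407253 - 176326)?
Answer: 408071/230927 ≈ 1.7671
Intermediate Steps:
(((-13722 + 115945) + 9190) + 296658)/(407253 - 176326) = ((102223 + 9190) + 296658)/230927 = (111413 + 296658)*(1/230927) = 408071*(1/230927) = 408071/230927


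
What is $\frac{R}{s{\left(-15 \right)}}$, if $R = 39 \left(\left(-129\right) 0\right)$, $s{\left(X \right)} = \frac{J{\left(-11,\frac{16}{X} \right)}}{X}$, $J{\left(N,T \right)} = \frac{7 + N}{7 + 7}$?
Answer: $0$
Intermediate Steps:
$J{\left(N,T \right)} = \frac{1}{2} + \frac{N}{14}$ ($J{\left(N,T \right)} = \frac{7 + N}{14} = \left(7 + N\right) \frac{1}{14} = \frac{1}{2} + \frac{N}{14}$)
$s{\left(X \right)} = - \frac{2}{7 X}$ ($s{\left(X \right)} = \frac{\frac{1}{2} + \frac{1}{14} \left(-11\right)}{X} = \frac{\frac{1}{2} - \frac{11}{14}}{X} = - \frac{2}{7 X}$)
$R = 0$ ($R = 39 \cdot 0 = 0$)
$\frac{R}{s{\left(-15 \right)}} = \frac{0}{\left(- \frac{2}{7}\right) \frac{1}{-15}} = \frac{0}{\left(- \frac{2}{7}\right) \left(- \frac{1}{15}\right)} = \frac{0}{\frac{2}{105}} = 0 \cdot \frac{105}{2} = 0$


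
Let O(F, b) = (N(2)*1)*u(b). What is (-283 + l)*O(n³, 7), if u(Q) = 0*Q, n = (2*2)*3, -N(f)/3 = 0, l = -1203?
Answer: 0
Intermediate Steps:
N(f) = 0 (N(f) = -3*0 = 0)
n = 12 (n = 4*3 = 12)
u(Q) = 0
O(F, b) = 0 (O(F, b) = (0*1)*0 = 0*0 = 0)
(-283 + l)*O(n³, 7) = (-283 - 1203)*0 = -1486*0 = 0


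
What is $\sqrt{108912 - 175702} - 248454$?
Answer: $-248454 + i \sqrt{66790} \approx -2.4845 \cdot 10^{5} + 258.44 i$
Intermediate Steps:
$\sqrt{108912 - 175702} - 248454 = \sqrt{-66790} - 248454 = i \sqrt{66790} - 248454 = -248454 + i \sqrt{66790}$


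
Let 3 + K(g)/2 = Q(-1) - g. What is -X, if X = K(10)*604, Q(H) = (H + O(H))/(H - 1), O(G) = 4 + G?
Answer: 16912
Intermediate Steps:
Q(H) = (4 + 2*H)/(-1 + H) (Q(H) = (H + (4 + H))/(H - 1) = (4 + 2*H)/(-1 + H))
K(g) = -8 - 2*g (K(g) = -6 + 2*(2*(2 - 1)/(-1 - 1) - g) = -6 + 2*(2*1/(-2) - g) = -6 + 2*(2*(-½)*1 - g) = -6 + 2*(-1 - g) = -6 + (-2 - 2*g) = -8 - 2*g)
X = -16912 (X = (-8 - 2*10)*604 = (-8 - 20)*604 = -28*604 = -16912)
-X = -1*(-16912) = 16912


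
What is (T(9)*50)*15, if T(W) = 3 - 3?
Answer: 0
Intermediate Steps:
T(W) = 0
(T(9)*50)*15 = (0*50)*15 = 0*15 = 0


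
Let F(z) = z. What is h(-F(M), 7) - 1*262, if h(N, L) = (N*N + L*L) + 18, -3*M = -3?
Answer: -194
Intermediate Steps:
M = 1 (M = -1/3*(-3) = 1)
h(N, L) = 18 + L**2 + N**2 (h(N, L) = (N**2 + L**2) + 18 = (L**2 + N**2) + 18 = 18 + L**2 + N**2)
h(-F(M), 7) - 1*262 = (18 + 7**2 + (-1*1)**2) - 1*262 = (18 + 49 + (-1)**2) - 262 = (18 + 49 + 1) - 262 = 68 - 262 = -194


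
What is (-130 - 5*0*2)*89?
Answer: -11570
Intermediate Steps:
(-130 - 5*0*2)*89 = (-130 + 0*2)*89 = (-130 + 0)*89 = -130*89 = -11570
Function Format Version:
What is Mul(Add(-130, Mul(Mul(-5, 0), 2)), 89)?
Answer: -11570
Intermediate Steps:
Mul(Add(-130, Mul(Mul(-5, 0), 2)), 89) = Mul(Add(-130, Mul(0, 2)), 89) = Mul(Add(-130, 0), 89) = Mul(-130, 89) = -11570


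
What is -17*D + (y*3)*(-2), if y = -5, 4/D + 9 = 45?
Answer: 253/9 ≈ 28.111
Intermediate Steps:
D = ⅑ (D = 4/(-9 + 45) = 4/36 = 4*(1/36) = ⅑ ≈ 0.11111)
-17*D + (y*3)*(-2) = -17*⅑ - 5*3*(-2) = -17/9 - 15*(-2) = -17/9 + 30 = 253/9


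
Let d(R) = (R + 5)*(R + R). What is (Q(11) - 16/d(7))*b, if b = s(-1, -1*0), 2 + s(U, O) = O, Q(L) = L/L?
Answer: -38/21 ≈ -1.8095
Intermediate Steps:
Q(L) = 1
d(R) = 2*R*(5 + R) (d(R) = (5 + R)*(2*R) = 2*R*(5 + R))
s(U, O) = -2 + O
b = -2 (b = -2 - 1*0 = -2 + 0 = -2)
(Q(11) - 16/d(7))*b = (1 - 16*1/(14*(5 + 7)))*(-2) = (1 - 16/(2*7*12))*(-2) = (1 - 16/168)*(-2) = (1 - 16*1/168)*(-2) = (1 - 2/21)*(-2) = (19/21)*(-2) = -38/21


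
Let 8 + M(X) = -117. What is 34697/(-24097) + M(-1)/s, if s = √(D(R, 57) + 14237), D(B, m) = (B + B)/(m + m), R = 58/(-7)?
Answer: -34697/24097 - 25*√2266521495/1136101 ≈ -2.4875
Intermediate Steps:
R = -58/7 (R = 58*(-⅐) = -58/7 ≈ -8.2857)
M(X) = -125 (M(X) = -8 - 117 = -125)
D(B, m) = B/m (D(B, m) = (2*B)/((2*m)) = (2*B)*(1/(2*m)) = B/m)
s = √2266521495/399 (s = √(-58/7/57 + 14237) = √(-58/7*1/57 + 14237) = √(-58/399 + 14237) = √(5680505/399) = √2266521495/399 ≈ 119.32)
34697/(-24097) + M(-1)/s = 34697/(-24097) - 125*√2266521495/5680505 = 34697*(-1/24097) - 25*√2266521495/1136101 = -34697/24097 - 25*√2266521495/1136101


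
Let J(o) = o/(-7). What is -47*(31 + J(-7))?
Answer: -1504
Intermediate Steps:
J(o) = -o/7 (J(o) = o*(-1/7) = -o/7)
-47*(31 + J(-7)) = -47*(31 - 1/7*(-7)) = -47*(31 + 1) = -47*32 = -1504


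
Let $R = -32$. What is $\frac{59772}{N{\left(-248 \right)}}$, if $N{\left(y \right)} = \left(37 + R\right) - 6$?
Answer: $-59772$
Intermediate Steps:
$N{\left(y \right)} = -1$ ($N{\left(y \right)} = \left(37 - 32\right) - 6 = 5 - 6 = -1$)
$\frac{59772}{N{\left(-248 \right)}} = \frac{59772}{-1} = 59772 \left(-1\right) = -59772$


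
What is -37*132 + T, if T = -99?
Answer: -4983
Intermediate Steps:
-37*132 + T = -37*132 - 99 = -4884 - 99 = -4983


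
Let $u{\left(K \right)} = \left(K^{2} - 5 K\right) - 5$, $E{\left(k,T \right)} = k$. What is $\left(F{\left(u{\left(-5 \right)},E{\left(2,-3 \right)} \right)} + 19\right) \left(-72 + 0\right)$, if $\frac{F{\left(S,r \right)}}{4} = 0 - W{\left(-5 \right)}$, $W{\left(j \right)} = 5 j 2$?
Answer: $-15768$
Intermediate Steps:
$u{\left(K \right)} = -5 + K^{2} - 5 K$
$W{\left(j \right)} = 10 j$
$F{\left(S,r \right)} = 200$ ($F{\left(S,r \right)} = 4 \left(0 - 10 \left(-5\right)\right) = 4 \left(0 - -50\right) = 4 \left(0 + 50\right) = 4 \cdot 50 = 200$)
$\left(F{\left(u{\left(-5 \right)},E{\left(2,-3 \right)} \right)} + 19\right) \left(-72 + 0\right) = \left(200 + 19\right) \left(-72 + 0\right) = 219 \left(-72\right) = -15768$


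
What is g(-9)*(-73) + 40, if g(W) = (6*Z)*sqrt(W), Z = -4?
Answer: 40 + 5256*I ≈ 40.0 + 5256.0*I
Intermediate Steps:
g(W) = -24*sqrt(W) (g(W) = (6*(-4))*sqrt(W) = -24*sqrt(W))
g(-9)*(-73) + 40 = -72*I*(-73) + 40 = 5256*I + 40 = 40 + 5256*I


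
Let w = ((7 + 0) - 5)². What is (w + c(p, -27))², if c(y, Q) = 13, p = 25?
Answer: 289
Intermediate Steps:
w = 4 (w = (7 - 5)² = 2² = 4)
(w + c(p, -27))² = (4 + 13)² = 17² = 289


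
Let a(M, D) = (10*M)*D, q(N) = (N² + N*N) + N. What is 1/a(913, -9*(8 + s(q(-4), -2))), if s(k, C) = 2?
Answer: -1/821700 ≈ -1.2170e-6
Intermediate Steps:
q(N) = N + 2*N² (q(N) = (N² + N²) + N = 2*N² + N = N + 2*N²)
a(M, D) = 10*D*M
1/a(913, -9*(8 + s(q(-4), -2))) = 1/(10*(-9*(8 + 2))*913) = 1/(10*(-9*10)*913) = 1/(10*(-90)*913) = 1/(-821700) = -1/821700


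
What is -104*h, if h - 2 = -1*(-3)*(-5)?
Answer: 1352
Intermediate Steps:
h = -13 (h = 2 - 1*(-3)*(-5) = 2 + 3*(-5) = 2 - 15 = -13)
-104*h = -104*(-13) = 1352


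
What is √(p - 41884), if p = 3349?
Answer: I*√38535 ≈ 196.3*I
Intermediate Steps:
√(p - 41884) = √(3349 - 41884) = √(-38535) = I*√38535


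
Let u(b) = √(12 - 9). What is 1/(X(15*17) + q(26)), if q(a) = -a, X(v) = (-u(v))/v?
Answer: -563550/14652299 + 85*√3/14652299 ≈ -0.038451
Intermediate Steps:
u(b) = √3
X(v) = -√3/v (X(v) = (-√3)/v = -√3/v)
1/(X(15*17) + q(26)) = 1/(-√3/(15*17) - 1*26) = 1/(-1*√3/255 - 26) = 1/(-1*√3*1/255 - 26) = 1/(-√3/255 - 26) = 1/(-26 - √3/255)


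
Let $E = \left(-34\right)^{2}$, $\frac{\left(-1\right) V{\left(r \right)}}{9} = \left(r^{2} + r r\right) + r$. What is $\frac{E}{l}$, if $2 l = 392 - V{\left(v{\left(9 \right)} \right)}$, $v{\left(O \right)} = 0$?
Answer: $\frac{289}{49} \approx 5.898$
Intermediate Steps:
$V{\left(r \right)} = - 18 r^{2} - 9 r$ ($V{\left(r \right)} = - 9 \left(\left(r^{2} + r r\right) + r\right) = - 9 \left(\left(r^{2} + r^{2}\right) + r\right) = - 9 \left(2 r^{2} + r\right) = - 9 \left(r + 2 r^{2}\right) = - 18 r^{2} - 9 r$)
$E = 1156$
$l = 196$ ($l = \frac{392 - \left(-9\right) 0 \left(1 + 2 \cdot 0\right)}{2} = \frac{392 - \left(-9\right) 0 \left(1 + 0\right)}{2} = \frac{392 - \left(-9\right) 0 \cdot 1}{2} = \frac{392 - 0}{2} = \frac{392 + 0}{2} = \frac{1}{2} \cdot 392 = 196$)
$\frac{E}{l} = \frac{1156}{196} = 1156 \cdot \frac{1}{196} = \frac{289}{49}$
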